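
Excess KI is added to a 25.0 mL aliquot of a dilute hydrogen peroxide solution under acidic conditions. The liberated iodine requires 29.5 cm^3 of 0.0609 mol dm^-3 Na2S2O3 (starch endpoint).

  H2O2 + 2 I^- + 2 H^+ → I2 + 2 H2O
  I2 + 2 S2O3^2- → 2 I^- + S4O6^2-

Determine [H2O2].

0.0359 mol/L

n(S2O3^2-) = 0.0295 × 0.0609 = 1.80 × 10^-3 mol
n(I2) = n(S2O3^2-)/2 = 8.98 × 10^-4 mol
n(H2O2) in the aliquot = 8.98 × 10^-4 mol (1:1 ratio)
[H2O2] = 8.98 × 10^-4 / 0.0250 = 0.0359 mol/L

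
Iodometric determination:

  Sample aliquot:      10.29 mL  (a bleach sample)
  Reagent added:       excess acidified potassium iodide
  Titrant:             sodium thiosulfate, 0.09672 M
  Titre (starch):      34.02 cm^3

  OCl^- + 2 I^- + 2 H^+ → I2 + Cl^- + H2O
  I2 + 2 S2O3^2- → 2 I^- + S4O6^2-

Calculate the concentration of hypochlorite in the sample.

0.1599 M

n(S2O3^2-) = 0.03402 × 0.09672 = 3.290 × 10^-3 mol
n(I2) = n(S2O3^2-)/2 = 1.645 × 10^-3 mol
n(OCl^-) in the aliquot = 1.645 × 10^-3 mol (1:1 ratio)
[OCl^-] = 1.645 × 10^-3 / 0.01029 = 0.1599 mol/L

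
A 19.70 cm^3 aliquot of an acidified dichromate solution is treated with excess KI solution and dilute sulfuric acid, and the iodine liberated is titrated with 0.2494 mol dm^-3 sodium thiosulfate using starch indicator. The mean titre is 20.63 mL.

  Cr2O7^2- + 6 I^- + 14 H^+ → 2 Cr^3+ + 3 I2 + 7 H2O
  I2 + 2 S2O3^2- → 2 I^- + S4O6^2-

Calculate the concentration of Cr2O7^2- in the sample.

n(S2O3^2-) = 0.02063 × 0.2494 = 5.145 × 10^-3 mol
n(I2) = n(S2O3^2-)/2 = 2.573 × 10^-3 mol
From the 1:3 ratio, n(Cr2O7^2-) in the aliquot = 1/3 × 2.573 × 10^-3 = 8.575 × 10^-4 mol
[Cr2O7^2-] = 8.575 × 10^-4 / 0.01970 = 0.04353 mol/L

0.04353 mol/L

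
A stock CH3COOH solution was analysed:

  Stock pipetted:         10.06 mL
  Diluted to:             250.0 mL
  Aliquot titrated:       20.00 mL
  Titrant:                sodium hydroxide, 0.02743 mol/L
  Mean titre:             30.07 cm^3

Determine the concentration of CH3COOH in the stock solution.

1.025 mol/L

CH3COOH + NaOH → CH3COONa + H2O
n(NaOH) = 0.03007 × 0.02743 = 8.248 × 10^-4 mol
n(CH3COOH) in the aliquot = 8.248 × 10^-4 mol (1:1 ratio)
[CH3COOH]_dilute = 8.248 × 10^-4 / 0.02000 = 0.04124 mol/L
Dilution factor = 250.0 / 10.06 = 24.85
[CH3COOH]_stock = 0.04124 × 24.85 = 1.025 mol/L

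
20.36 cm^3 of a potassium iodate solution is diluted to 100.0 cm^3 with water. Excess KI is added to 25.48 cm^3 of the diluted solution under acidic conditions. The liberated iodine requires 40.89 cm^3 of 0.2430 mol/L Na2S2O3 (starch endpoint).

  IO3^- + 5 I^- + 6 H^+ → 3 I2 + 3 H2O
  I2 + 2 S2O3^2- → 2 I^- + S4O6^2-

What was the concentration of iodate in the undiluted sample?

n(S2O3^2-) = 0.04089 × 0.2430 = 9.936 × 10^-3 mol
n(I2) = n(S2O3^2-)/2 = 4.968 × 10^-3 mol
From the 1:3 ratio, n(IO3^-) in the aliquot = 1/3 × 4.968 × 10^-3 = 1.656 × 10^-3 mol
[IO3^-]_dilute = 1.656 × 10^-3 / 0.02548 = 0.06499 mol/L
[IO3^-]_original = 0.06499 × 100.0/20.36 = 0.3192 mol/L

0.3192 mol/L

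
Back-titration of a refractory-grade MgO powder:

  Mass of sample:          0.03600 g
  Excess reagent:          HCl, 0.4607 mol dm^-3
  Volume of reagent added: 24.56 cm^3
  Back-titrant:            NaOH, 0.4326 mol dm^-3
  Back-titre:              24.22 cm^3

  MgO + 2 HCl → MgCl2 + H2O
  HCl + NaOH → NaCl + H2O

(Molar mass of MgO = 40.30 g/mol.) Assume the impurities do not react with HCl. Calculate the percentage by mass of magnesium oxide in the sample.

46.86 %

n(HCl) added = 0.02456 × 0.4607 = 0.01131 mol
n(NaOH) used in back-titration = 0.02422 × 0.4326 = 0.01048 mol
n(HCl) left over = 0.01048 mol (1:1 ratio)
n(HCl) consumed by analyte = 0.01131 − 0.01048 = 8.372 × 10^-4 mol
From the 1:2 ratio, n(MgO) = 1/2 × 8.372 × 10^-4 = 4.186 × 10^-4 mol
mass of MgO = 4.186 × 10^-4 × 40.30 = 0.01687 g
% MgO = 0.01687 / 0.03600 × 100 = 46.86 %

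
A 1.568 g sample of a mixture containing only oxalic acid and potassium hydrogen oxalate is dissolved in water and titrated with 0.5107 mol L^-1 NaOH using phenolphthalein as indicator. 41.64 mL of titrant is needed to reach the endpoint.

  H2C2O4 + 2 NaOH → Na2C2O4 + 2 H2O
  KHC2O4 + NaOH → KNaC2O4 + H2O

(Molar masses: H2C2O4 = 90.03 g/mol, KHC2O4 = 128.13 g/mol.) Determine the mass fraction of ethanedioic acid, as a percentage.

n(NaOH) = 0.04164 × 0.5107 = 0.02127 mol
Let x = n(H2C2O4), y = n(KHC2O4).
Titrant: 2x + 1y = 0.02127;  mass: 90.03x + 128.13y = 1.568
Solving, x = 6.959 × 10^-3 mol, y = 7.348 × 10^-3 mol
mass of H2C2O4 = 6.959 × 10^-3 × 90.03 = 0.6265 g
% H2C2O4 = 0.6265 / 1.568 × 100 = 39.96 %

39.96 %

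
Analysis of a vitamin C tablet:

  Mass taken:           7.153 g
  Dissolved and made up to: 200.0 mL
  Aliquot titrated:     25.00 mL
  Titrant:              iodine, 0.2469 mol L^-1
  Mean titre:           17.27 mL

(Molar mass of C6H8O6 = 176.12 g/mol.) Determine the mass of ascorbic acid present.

C6H8O6 + I2 → C6H6O6 + 2 HI
n(I2) per titration = 0.01727 × 0.2469 = 4.264 × 10^-3 mol
n(C6H8O6) in each aliquot = 4.264 × 10^-3 mol (1:1 ratio)
n(C6H8O6) in the whole flask = 4.264 × 10^-3 × 200.0/25.00 = 0.03411 mol
mass of C6H8O6 = 0.03411 × 176.12 = 6.008 g

6.008 g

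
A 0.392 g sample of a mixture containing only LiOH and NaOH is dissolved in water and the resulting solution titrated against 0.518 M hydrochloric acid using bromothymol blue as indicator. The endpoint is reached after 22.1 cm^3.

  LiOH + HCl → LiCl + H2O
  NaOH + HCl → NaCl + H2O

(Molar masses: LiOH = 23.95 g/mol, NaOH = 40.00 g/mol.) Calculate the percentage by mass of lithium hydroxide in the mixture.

25.1 %

n(HCl) = 0.0221 × 0.518 = 0.0114 mol
Let x = n(LiOH), y = n(NaOH).
Titrant: 1x + 1y = 0.0114;  mass: 23.95x + 40.00y = 0.392
Solving, x = 4.11 × 10^-3 mol, y = 7.34 × 10^-3 mol
mass of LiOH = 4.11 × 10^-3 × 23.95 = 0.0984 g
% LiOH = 0.0984 / 0.392 × 100 = 25.1 %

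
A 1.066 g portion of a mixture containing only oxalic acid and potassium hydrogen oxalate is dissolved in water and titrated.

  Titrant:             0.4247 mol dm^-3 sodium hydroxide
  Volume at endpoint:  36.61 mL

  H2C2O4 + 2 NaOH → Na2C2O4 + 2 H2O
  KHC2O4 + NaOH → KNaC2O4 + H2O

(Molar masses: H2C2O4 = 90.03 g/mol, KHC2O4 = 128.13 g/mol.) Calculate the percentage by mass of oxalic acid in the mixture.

47.06 %

n(NaOH) = 0.03661 × 0.4247 = 0.01555 mol
Let x = n(H2C2O4), y = n(KHC2O4).
Titrant: 2x + 1y = 0.01555;  mass: 90.03x + 128.13y = 1.066
Solving, x = 5.572 × 10^-3 mol, y = 4.405 × 10^-3 mol
mass of H2C2O4 = 5.572 × 10^-3 × 90.03 = 0.5016 g
% H2C2O4 = 0.5016 / 1.066 × 100 = 47.06 %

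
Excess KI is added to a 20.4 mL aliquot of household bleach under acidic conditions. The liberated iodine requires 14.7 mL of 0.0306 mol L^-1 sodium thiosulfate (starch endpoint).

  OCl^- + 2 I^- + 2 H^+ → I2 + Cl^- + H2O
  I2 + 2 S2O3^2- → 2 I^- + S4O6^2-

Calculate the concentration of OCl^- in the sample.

n(S2O3^2-) = 0.0147 × 0.0306 = 4.50 × 10^-4 mol
n(I2) = n(S2O3^2-)/2 = 2.25 × 10^-4 mol
n(OCl^-) in the aliquot = 2.25 × 10^-4 mol (1:1 ratio)
[OCl^-] = 2.25 × 10^-4 / 0.0204 = 0.0110 mol/L

0.0110 mol/L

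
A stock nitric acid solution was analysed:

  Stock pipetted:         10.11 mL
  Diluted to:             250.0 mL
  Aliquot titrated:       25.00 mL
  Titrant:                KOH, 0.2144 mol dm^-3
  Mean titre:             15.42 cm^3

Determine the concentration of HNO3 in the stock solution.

3.270 mol/L

HNO3 + KOH → KNO3 + H2O
n(KOH) = 0.01542 × 0.2144 = 3.306 × 10^-3 mol
n(HNO3) in the aliquot = 3.306 × 10^-3 mol (1:1 ratio)
[HNO3]_dilute = 3.306 × 10^-3 / 0.02500 = 0.1322 mol/L
Dilution factor = 250.0 / 10.11 = 24.73
[HNO3]_stock = 0.1322 × 24.73 = 3.270 mol/L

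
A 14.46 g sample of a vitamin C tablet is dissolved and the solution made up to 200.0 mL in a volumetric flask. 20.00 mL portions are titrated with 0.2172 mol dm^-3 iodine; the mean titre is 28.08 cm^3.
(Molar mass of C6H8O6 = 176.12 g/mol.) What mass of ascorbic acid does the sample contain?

10.74 g

C6H8O6 + I2 → C6H6O6 + 2 HI
n(I2) per titration = 0.02808 × 0.2172 = 6.099 × 10^-3 mol
n(C6H8O6) in each aliquot = 6.099 × 10^-3 mol (1:1 ratio)
n(C6H8O6) in the whole flask = 6.099 × 10^-3 × 200.0/20.00 = 0.06099 mol
mass of C6H8O6 = 0.06099 × 176.12 = 10.74 g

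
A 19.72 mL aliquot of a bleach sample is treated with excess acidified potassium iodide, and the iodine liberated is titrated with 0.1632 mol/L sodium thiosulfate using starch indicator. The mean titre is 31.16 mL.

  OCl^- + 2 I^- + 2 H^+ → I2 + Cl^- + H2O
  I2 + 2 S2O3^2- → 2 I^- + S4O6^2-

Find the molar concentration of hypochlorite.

0.1289 mol/L

n(S2O3^2-) = 0.03116 × 0.1632 = 5.085 × 10^-3 mol
n(I2) = n(S2O3^2-)/2 = 2.543 × 10^-3 mol
n(OCl^-) in the aliquot = 2.543 × 10^-3 mol (1:1 ratio)
[OCl^-] = 2.543 × 10^-3 / 0.01972 = 0.1289 mol/L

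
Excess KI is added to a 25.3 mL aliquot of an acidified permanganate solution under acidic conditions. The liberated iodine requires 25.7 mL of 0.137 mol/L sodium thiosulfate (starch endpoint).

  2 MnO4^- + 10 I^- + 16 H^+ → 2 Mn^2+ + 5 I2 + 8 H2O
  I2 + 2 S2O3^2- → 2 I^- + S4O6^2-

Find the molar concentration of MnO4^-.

n(S2O3^2-) = 0.0257 × 0.137 = 3.52 × 10^-3 mol
n(I2) = n(S2O3^2-)/2 = 1.76 × 10^-3 mol
From the 2:5 ratio, n(MnO4^-) in the aliquot = 2/5 × 1.76 × 10^-3 = 7.04 × 10^-4 mol
[MnO4^-] = 7.04 × 10^-4 / 0.0253 = 0.0278 mol/L

0.0278 mol/L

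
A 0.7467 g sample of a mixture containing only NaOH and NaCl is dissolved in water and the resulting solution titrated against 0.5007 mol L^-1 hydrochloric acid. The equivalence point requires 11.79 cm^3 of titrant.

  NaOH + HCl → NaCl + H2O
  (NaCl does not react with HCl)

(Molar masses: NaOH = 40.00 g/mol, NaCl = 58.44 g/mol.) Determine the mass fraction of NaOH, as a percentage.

31.62 %

n(HCl) = 0.01179 × 0.5007 = 5.903 × 10^-3 mol
Let x = n(NaOH), y = n(NaCl).
Titrant: 1x = 5.903 × 10^-3;  mass: 40.00x + 58.44y = 0.7467
Solving, x = 5.903 × 10^-3 mol, y = 8.737 × 10^-3 mol
mass of NaOH = 5.903 × 10^-3 × 40.00 = 0.2361 g
% NaOH = 0.2361 / 0.7467 × 100 = 31.62 %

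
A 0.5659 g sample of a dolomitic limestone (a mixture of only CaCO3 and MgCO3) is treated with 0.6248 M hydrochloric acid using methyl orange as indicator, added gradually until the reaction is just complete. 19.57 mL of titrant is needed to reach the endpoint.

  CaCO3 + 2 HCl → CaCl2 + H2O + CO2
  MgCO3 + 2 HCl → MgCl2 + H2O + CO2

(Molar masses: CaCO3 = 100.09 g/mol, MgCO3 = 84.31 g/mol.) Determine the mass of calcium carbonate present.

n(HCl) = 0.01957 × 0.6248 = 0.01223 mol
Let x = n(CaCO3), y = n(MgCO3).
Titrant: 2x + 2y = 0.01223;  mass: 100.09x + 84.31y = 0.5659
Solving, x = 3.198 × 10^-3 mol, y = 2.916 × 10^-3 mol
mass of CaCO3 = 3.198 × 10^-3 × 100.09 = 0.3200 g

0.3200 g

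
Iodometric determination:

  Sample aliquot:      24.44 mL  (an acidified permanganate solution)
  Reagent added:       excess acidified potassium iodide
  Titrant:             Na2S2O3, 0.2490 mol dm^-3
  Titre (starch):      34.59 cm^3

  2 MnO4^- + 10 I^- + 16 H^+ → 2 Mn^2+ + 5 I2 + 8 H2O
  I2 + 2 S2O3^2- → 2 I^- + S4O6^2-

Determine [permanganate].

0.07048 mol/L

n(S2O3^2-) = 0.03459 × 0.2490 = 8.613 × 10^-3 mol
n(I2) = n(S2O3^2-)/2 = 4.306 × 10^-3 mol
From the 2:5 ratio, n(MnO4^-) in the aliquot = 2/5 × 4.306 × 10^-3 = 1.723 × 10^-3 mol
[MnO4^-] = 1.723 × 10^-3 / 0.02444 = 0.07048 mol/L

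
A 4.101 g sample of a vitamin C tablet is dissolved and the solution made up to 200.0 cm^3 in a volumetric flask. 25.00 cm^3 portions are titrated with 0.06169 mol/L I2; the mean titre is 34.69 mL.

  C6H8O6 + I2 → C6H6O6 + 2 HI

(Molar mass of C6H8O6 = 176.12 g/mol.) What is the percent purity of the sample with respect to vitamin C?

n(I2) per titration = 0.03469 × 0.06169 = 2.140 × 10^-3 mol
n(C6H8O6) in each aliquot = 2.140 × 10^-3 mol (1:1 ratio)
n(C6H8O6) in the whole flask = 2.140 × 10^-3 × 200.0/25.00 = 0.01712 mol
mass of C6H8O6 = 0.01712 × 176.12 = 3.015 g
% C6H8O6 = 3.015 / 4.101 × 100 = 73.52 %

73.52 %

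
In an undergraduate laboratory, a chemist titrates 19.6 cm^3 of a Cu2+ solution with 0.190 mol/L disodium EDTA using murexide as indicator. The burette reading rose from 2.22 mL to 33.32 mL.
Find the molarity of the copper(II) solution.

0.301 mol/L

Cu^2+ + EDTA^4- → [Cu(EDTA)]^2-
n(EDTA) = 0.0311 L × 0.190 mol/L = 5.91 × 10^-3 mol
n(Cu2+) = 5.91 × 10^-3 mol (1:1 mole ratio)
[Cu2+] = 5.91 × 10^-3 mol / 0.0196 L = 0.301 mol/L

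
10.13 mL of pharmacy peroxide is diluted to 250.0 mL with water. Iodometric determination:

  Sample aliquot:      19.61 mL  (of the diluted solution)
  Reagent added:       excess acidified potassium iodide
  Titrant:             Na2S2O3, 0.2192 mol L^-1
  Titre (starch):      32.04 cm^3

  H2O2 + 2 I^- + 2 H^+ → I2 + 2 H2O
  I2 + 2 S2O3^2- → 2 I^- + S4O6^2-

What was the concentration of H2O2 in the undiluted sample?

4.419 mol/L

n(S2O3^2-) = 0.03204 × 0.2192 = 7.023 × 10^-3 mol
n(I2) = n(S2O3^2-)/2 = 3.512 × 10^-3 mol
n(H2O2) in the aliquot = 3.512 × 10^-3 mol (1:1 ratio)
[H2O2]_dilute = 3.512 × 10^-3 / 0.01961 = 0.1791 mol/L
[H2O2]_original = 0.1791 × 250.0/10.13 = 4.419 mol/L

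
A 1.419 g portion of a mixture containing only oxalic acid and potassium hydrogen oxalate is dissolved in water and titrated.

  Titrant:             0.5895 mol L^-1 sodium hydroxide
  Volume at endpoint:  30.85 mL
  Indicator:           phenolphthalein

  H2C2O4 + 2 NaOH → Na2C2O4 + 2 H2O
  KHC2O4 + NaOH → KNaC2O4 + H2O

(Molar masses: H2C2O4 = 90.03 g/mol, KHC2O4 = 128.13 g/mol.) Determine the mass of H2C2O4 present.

n(NaOH) = 0.03085 × 0.5895 = 0.01819 mol
Let x = n(H2C2O4), y = n(KHC2O4).
Titrant: 2x + 1y = 0.01819;  mass: 90.03x + 128.13y = 1.419
Solving, x = 5.481 × 10^-3 mol, y = 7.223 × 10^-3 mol
mass of H2C2O4 = 5.481 × 10^-3 × 90.03 = 0.4935 g

0.4935 g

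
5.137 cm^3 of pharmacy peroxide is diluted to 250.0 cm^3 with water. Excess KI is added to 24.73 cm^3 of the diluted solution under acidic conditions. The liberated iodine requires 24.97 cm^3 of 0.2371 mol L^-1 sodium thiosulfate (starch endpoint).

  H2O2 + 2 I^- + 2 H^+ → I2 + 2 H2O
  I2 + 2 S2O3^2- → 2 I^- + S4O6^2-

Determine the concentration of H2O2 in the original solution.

n(S2O3^2-) = 0.02497 × 0.2371 = 5.920 × 10^-3 mol
n(I2) = n(S2O3^2-)/2 = 2.960 × 10^-3 mol
n(H2O2) in the aliquot = 2.960 × 10^-3 mol (1:1 ratio)
[H2O2]_dilute = 2.960 × 10^-3 / 0.02473 = 0.1197 mol/L
[H2O2]_original = 0.1197 × 250.0/5.137 = 5.825 mol/L

5.825 mol/L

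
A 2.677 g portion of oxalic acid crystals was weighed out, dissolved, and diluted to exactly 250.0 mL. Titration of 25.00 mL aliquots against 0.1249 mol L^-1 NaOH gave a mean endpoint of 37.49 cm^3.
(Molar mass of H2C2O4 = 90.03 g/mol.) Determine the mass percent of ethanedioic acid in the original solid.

H2C2O4 + 2 NaOH → Na2C2O4 + 2 H2O
n(NaOH) per titration = 0.03749 × 0.1249 = 4.683 × 10^-3 mol
From the 1:2 ratio, n(H2C2O4) in each aliquot = 1/2 × 4.683 × 10^-3 = 2.341 × 10^-3 mol
n(H2C2O4) in the whole flask = 2.341 × 10^-3 × 250.0/25.00 = 0.02341 mol
mass of H2C2O4 = 0.02341 × 90.03 = 2.108 g
% H2C2O4 = 2.108 / 2.677 × 100 = 78.74 %

78.74 %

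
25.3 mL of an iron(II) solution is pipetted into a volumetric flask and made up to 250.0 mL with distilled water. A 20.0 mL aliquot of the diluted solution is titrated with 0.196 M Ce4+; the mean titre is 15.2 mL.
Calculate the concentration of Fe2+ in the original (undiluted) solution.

Ce^4+ + Fe^2+ → Ce^3+ + Fe^3+
n(Ce4+) = 0.0152 × 0.196 = 2.98 × 10^-3 mol
n(Fe2+) in the aliquot = 2.98 × 10^-3 mol (1:1 ratio)
[Fe2+]_dilute = 2.98 × 10^-3 / 0.0200 = 0.149 mol/L
Dilution factor = 250.0 / 25.3 = 9.881
[Fe2+]_stock = 0.149 × 9.881 = 1.47 mol/L

1.47 M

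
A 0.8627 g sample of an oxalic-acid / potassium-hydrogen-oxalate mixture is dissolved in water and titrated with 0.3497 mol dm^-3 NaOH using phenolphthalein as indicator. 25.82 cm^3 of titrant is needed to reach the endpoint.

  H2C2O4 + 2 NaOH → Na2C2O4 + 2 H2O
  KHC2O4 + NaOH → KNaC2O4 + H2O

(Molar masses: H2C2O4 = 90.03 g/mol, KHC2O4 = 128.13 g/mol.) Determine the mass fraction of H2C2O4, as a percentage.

n(NaOH) = 0.02582 × 0.3497 = 9.029 × 10^-3 mol
Let x = n(H2C2O4), y = n(KHC2O4).
Titrant: 2x + 1y = 9.029 × 10^-3;  mass: 90.03x + 128.13y = 0.8627
Solving, x = 1.770 × 10^-3 mol, y = 5.489 × 10^-3 mol
mass of H2C2O4 = 1.770 × 10^-3 × 90.03 = 0.1593 g
% H2C2O4 = 0.1593 / 0.8627 × 100 = 18.47 %

18.47 %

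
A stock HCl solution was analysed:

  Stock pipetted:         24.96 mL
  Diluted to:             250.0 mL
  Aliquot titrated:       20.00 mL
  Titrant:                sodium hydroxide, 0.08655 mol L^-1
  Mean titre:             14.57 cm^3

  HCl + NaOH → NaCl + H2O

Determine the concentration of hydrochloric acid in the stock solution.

n(NaOH) = 0.01457 × 0.08655 = 1.261 × 10^-3 mol
n(HCl) in the aliquot = 1.261 × 10^-3 mol (1:1 ratio)
[HCl]_dilute = 1.261 × 10^-3 / 0.02000 = 0.06305 mol/L
Dilution factor = 250.0 / 24.96 = 10.02
[HCl]_stock = 0.06305 × 10.02 = 0.6315 mol/L

0.6315 mol/L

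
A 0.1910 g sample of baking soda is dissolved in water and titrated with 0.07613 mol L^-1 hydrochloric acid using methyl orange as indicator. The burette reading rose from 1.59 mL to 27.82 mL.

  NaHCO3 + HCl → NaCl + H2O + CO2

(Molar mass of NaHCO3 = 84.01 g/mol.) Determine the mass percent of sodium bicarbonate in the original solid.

n(HCl) = 0.02623 L × 0.07613 mol/L = 1.997 × 10^-3 mol
n(NaHCO3) = 1.997 × 10^-3 mol (1:1 ratio)
mass of NaHCO3 = 1.997 × 10^-3 × 84.01 g/mol = 0.1678 g
% NaHCO3 = 0.1678 / 0.1910 × 100 = 87.83 %

87.83 %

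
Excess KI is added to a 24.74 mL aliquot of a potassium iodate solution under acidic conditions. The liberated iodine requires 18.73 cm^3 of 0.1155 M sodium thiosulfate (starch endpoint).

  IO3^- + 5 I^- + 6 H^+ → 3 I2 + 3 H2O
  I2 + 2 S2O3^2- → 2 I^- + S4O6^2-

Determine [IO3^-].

n(S2O3^2-) = 0.01873 × 0.1155 = 2.163 × 10^-3 mol
n(I2) = n(S2O3^2-)/2 = 1.082 × 10^-3 mol
From the 1:3 ratio, n(IO3^-) in the aliquot = 1/3 × 1.082 × 10^-3 = 3.606 × 10^-4 mol
[IO3^-] = 3.606 × 10^-4 / 0.02474 = 0.01457 mol/L

0.01457 M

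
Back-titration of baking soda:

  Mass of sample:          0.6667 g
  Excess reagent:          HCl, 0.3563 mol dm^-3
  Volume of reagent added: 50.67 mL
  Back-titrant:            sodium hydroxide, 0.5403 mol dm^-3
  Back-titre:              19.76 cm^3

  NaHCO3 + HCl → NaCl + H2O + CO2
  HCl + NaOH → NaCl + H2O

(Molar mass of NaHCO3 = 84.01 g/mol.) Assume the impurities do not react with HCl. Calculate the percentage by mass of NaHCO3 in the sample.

n(HCl) added = 0.05067 × 0.3563 = 0.01805 mol
n(NaOH) used in back-titration = 0.01976 × 0.5403 = 0.01068 mol
n(HCl) left over = 0.01068 mol (1:1 ratio)
n(HCl) consumed by analyte = 0.01805 − 0.01068 = 7.377 × 10^-3 mol
n(NaHCO3) = 7.377 × 10^-3 mol (1:1 ratio)
mass of NaHCO3 = 7.377 × 10^-3 × 84.01 = 0.6198 g
% NaHCO3 = 0.6198 / 0.6667 × 100 = 92.96 %

92.96 %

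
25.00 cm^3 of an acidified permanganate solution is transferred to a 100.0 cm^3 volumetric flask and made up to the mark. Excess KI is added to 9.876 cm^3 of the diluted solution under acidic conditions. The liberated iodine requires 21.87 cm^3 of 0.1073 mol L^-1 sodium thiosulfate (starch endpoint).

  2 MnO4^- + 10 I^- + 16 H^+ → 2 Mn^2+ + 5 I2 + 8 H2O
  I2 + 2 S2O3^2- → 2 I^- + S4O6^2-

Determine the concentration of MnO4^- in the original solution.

0.1901 mol/L

n(S2O3^2-) = 0.02187 × 0.1073 = 2.347 × 10^-3 mol
n(I2) = n(S2O3^2-)/2 = 1.173 × 10^-3 mol
From the 2:5 ratio, n(MnO4^-) in the aliquot = 2/5 × 1.173 × 10^-3 = 4.693 × 10^-4 mol
[MnO4^-]_dilute = 4.693 × 10^-4 / 0.009876 = 0.04752 mol/L
[MnO4^-]_original = 0.04752 × 100.0/25.00 = 0.1901 mol/L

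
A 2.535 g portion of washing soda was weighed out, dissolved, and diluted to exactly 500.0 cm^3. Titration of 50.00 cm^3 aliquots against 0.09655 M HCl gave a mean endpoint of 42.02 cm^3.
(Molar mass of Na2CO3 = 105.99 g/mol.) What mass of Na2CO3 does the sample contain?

Na2CO3 + 2 HCl → 2 NaCl + H2O + CO2
n(HCl) per titration = 0.04202 × 0.09655 = 4.057 × 10^-3 mol
From the 1:2 ratio, n(Na2CO3) in each aliquot = 1/2 × 4.057 × 10^-3 = 2.029 × 10^-3 mol
n(Na2CO3) in the whole flask = 2.029 × 10^-3 × 500.0/50.00 = 0.02029 mol
mass of Na2CO3 = 0.02029 × 105.99 = 2.150 g

2.150 g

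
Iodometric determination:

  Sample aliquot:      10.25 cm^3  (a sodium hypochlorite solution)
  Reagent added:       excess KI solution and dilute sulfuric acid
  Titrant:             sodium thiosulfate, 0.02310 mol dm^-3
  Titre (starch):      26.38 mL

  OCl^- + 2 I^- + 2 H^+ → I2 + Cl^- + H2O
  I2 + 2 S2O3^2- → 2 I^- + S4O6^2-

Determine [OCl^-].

n(S2O3^2-) = 0.02638 × 0.02310 = 6.094 × 10^-4 mol
n(I2) = n(S2O3^2-)/2 = 3.047 × 10^-4 mol
n(OCl^-) in the aliquot = 3.047 × 10^-4 mol (1:1 ratio)
[OCl^-] = 3.047 × 10^-4 / 0.01025 = 0.02973 mol/L

0.02973 mol/L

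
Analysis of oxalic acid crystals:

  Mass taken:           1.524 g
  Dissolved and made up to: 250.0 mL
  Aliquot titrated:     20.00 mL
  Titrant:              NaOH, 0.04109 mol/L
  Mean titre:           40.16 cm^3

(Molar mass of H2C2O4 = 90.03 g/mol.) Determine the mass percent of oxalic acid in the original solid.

H2C2O4 + 2 NaOH → Na2C2O4 + 2 H2O
n(NaOH) per titration = 0.04016 × 0.04109 = 1.650 × 10^-3 mol
From the 1:2 ratio, n(H2C2O4) in each aliquot = 1/2 × 1.650 × 10^-3 = 8.251 × 10^-4 mol
n(H2C2O4) in the whole flask = 8.251 × 10^-4 × 250.0/20.00 = 0.01031 mol
mass of H2C2O4 = 0.01031 × 90.03 = 0.9285 g
% H2C2O4 = 0.9285 / 1.524 × 100 = 60.93 %

60.93 %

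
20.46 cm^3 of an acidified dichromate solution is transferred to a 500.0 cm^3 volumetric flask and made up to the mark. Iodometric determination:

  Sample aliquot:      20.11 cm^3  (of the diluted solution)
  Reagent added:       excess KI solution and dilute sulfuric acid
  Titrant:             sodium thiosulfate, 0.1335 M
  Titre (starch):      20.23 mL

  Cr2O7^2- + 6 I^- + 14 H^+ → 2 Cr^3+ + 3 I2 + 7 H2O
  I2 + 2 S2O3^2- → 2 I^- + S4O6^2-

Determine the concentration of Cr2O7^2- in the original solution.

0.5470 M

n(S2O3^2-) = 0.02023 × 0.1335 = 2.701 × 10^-3 mol
n(I2) = n(S2O3^2-)/2 = 1.350 × 10^-3 mol
From the 1:3 ratio, n(Cr2O7^2-) in the aliquot = 1/3 × 1.350 × 10^-3 = 4.501 × 10^-4 mol
[Cr2O7^2-]_dilute = 4.501 × 10^-4 / 0.02011 = 0.02238 mol/L
[Cr2O7^2-]_original = 0.02238 × 500.0/20.46 = 0.5470 mol/L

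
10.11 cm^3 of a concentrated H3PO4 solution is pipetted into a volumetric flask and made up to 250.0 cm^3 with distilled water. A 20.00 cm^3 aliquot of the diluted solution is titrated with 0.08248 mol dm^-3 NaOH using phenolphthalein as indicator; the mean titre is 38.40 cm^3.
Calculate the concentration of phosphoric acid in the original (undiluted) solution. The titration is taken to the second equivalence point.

1.958 mol/L

H3PO4 + 2 NaOH → Na2HPO4 + 2 H2O
n(NaOH) = 0.03840 × 0.08248 = 3.167 × 10^-3 mol
From the 1:2 ratio, n(H3PO4) in the aliquot = 1/2 × 3.167 × 10^-3 = 1.584 × 10^-3 mol
[H3PO4]_dilute = 1.584 × 10^-3 / 0.02000 = 0.07918 mol/L
Dilution factor = 250.0 / 10.11 = 24.73
[H3PO4]_stock = 0.07918 × 24.73 = 1.958 mol/L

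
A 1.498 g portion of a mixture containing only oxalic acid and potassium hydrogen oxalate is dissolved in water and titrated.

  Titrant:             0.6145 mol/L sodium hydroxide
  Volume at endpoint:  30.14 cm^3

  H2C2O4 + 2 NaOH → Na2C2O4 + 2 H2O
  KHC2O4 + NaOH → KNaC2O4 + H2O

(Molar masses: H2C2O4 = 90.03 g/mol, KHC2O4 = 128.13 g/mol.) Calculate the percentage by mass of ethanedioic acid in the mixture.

n(NaOH) = 0.03014 × 0.6145 = 0.01852 mol
Let x = n(H2C2O4), y = n(KHC2O4).
Titrant: 2x + 1y = 0.01852;  mass: 90.03x + 128.13y = 1.498
Solving, x = 5.264 × 10^-3 mol, y = 7.992 × 10^-3 mol
mass of H2C2O4 = 5.264 × 10^-3 × 90.03 = 0.4740 g
% H2C2O4 = 0.4740 / 1.498 × 100 = 31.64 %

31.64 %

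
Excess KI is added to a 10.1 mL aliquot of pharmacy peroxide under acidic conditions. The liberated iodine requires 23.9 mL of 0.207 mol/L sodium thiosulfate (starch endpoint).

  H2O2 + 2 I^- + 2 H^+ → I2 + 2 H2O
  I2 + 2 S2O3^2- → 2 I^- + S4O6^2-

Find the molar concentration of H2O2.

n(S2O3^2-) = 0.0239 × 0.207 = 4.95 × 10^-3 mol
n(I2) = n(S2O3^2-)/2 = 2.47 × 10^-3 mol
n(H2O2) in the aliquot = 2.47 × 10^-3 mol (1:1 ratio)
[H2O2] = 2.47 × 10^-3 / 0.0101 = 0.245 mol/L

0.245 mol/L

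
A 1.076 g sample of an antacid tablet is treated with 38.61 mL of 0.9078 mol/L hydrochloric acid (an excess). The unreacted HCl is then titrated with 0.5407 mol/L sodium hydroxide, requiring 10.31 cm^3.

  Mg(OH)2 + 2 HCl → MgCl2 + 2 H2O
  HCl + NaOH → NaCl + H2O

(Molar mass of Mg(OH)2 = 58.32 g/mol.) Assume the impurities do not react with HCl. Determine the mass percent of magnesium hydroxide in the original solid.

n(HCl) added = 0.03861 × 0.9078 = 0.03505 mol
n(NaOH) used in back-titration = 0.01031 × 0.5407 = 5.575 × 10^-3 mol
n(HCl) left over = 5.575 × 10^-3 mol (1:1 ratio)
n(HCl) consumed by analyte = 0.03505 − 5.575 × 10^-3 = 0.02948 mol
From the 1:2 ratio, n(Mg(OH)2) = 1/2 × 0.02948 = 0.01474 mol
mass of Mg(OH)2 = 0.01474 × 58.32 = 0.8595 g
% Mg(OH)2 = 0.8595 / 1.076 × 100 = 79.88 %

79.88 %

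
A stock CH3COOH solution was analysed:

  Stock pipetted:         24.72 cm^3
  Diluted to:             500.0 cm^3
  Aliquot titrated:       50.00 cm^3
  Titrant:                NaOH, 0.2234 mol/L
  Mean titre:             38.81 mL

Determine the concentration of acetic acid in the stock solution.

3.507 mol/L

CH3COOH + NaOH → CH3COONa + H2O
n(NaOH) = 0.03881 × 0.2234 = 8.670 × 10^-3 mol
n(CH3COOH) in the aliquot = 8.670 × 10^-3 mol (1:1 ratio)
[CH3COOH]_dilute = 8.670 × 10^-3 / 0.05000 = 0.1734 mol/L
Dilution factor = 500.0 / 24.72 = 20.23
[CH3COOH]_stock = 0.1734 × 20.23 = 3.507 mol/L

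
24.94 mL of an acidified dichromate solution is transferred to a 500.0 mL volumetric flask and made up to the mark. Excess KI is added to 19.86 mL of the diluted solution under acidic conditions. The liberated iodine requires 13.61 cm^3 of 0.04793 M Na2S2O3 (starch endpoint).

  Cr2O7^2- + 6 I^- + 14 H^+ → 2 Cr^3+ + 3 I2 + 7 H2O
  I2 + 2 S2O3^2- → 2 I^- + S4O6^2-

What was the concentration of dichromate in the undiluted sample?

n(S2O3^2-) = 0.01361 × 0.04793 = 6.523 × 10^-4 mol
n(I2) = n(S2O3^2-)/2 = 3.262 × 10^-4 mol
From the 1:3 ratio, n(Cr2O7^2-) in the aliquot = 1/3 × 3.262 × 10^-4 = 1.087 × 10^-4 mol
[Cr2O7^2-]_dilute = 1.087 × 10^-4 / 0.01986 = 0.005474 mol/L
[Cr2O7^2-]_original = 0.005474 × 500.0/24.94 = 0.1098 mol/L

0.1098 M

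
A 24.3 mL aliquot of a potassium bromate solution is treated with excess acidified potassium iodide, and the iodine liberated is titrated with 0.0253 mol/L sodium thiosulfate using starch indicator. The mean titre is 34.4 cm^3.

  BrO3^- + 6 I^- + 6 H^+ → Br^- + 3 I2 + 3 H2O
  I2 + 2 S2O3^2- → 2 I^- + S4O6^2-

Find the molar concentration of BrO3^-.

0.00597 mol/L

n(S2O3^2-) = 0.0344 × 0.0253 = 8.70 × 10^-4 mol
n(I2) = n(S2O3^2-)/2 = 4.35 × 10^-4 mol
From the 1:3 ratio, n(BrO3^-) in the aliquot = 1/3 × 4.35 × 10^-4 = 1.45 × 10^-4 mol
[BrO3^-] = 1.45 × 10^-4 / 0.0243 = 0.00597 mol/L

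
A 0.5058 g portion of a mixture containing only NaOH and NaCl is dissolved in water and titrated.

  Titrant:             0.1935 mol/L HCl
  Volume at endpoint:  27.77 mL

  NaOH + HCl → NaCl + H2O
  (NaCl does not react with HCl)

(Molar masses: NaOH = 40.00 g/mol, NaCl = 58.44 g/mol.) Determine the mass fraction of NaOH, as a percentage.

42.50 %

n(HCl) = 0.02777 × 0.1935 = 5.373 × 10^-3 mol
Let x = n(NaOH), y = n(NaCl).
Titrant: 1x = 5.373 × 10^-3;  mass: 40.00x + 58.44y = 0.5058
Solving, x = 5.373 × 10^-3 mol, y = 4.977 × 10^-3 mol
mass of NaOH = 5.373 × 10^-3 × 40.00 = 0.2149 g
% NaOH = 0.2149 / 0.5058 × 100 = 42.50 %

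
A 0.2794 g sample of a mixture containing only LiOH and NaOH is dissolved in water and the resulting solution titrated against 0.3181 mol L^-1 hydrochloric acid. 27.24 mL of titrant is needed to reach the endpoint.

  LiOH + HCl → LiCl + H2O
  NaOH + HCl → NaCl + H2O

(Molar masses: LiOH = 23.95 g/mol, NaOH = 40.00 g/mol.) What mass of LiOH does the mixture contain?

0.1003 g

n(HCl) = 0.02724 × 0.3181 = 8.665 × 10^-3 mol
Let x = n(LiOH), y = n(NaOH).
Titrant: 1x + 1y = 8.665 × 10^-3;  mass: 23.95x + 40.00y = 0.2794
Solving, x = 4.187 × 10^-3 mol, y = 4.478 × 10^-3 mol
mass of LiOH = 4.187 × 10^-3 × 23.95 = 0.1003 g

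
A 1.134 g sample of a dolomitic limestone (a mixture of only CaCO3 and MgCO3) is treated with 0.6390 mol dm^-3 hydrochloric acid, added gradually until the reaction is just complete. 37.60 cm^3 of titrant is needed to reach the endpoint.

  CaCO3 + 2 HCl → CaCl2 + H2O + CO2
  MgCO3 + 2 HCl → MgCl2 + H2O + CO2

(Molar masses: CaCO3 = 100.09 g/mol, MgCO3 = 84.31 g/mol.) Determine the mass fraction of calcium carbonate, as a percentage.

n(HCl) = 0.03760 × 0.6390 = 0.02403 mol
Let x = n(CaCO3), y = n(MgCO3).
Titrant: 2x + 2y = 0.02403;  mass: 100.09x + 84.31y = 1.134
Solving, x = 7.679 × 10^-3 mol, y = 4.335 × 10^-3 mol
mass of CaCO3 = 7.679 × 10^-3 × 100.09 = 0.7685 g
% CaCO3 = 0.7685 / 1.134 × 100 = 67.77 %

67.77 %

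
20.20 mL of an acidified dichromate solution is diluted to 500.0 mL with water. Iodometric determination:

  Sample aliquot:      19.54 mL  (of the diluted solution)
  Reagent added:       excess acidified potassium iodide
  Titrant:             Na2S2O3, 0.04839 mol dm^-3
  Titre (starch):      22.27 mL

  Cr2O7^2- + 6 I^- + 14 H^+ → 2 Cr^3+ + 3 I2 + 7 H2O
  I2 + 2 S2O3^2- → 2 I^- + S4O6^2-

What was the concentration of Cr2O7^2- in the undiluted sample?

n(S2O3^2-) = 0.02227 × 0.04839 = 1.078 × 10^-3 mol
n(I2) = n(S2O3^2-)/2 = 5.388 × 10^-4 mol
From the 1:3 ratio, n(Cr2O7^2-) in the aliquot = 1/3 × 5.388 × 10^-4 = 1.796 × 10^-4 mol
[Cr2O7^2-]_dilute = 1.796 × 10^-4 / 0.01954 = 0.009192 mol/L
[Cr2O7^2-]_original = 0.009192 × 500.0/20.20 = 0.2275 mol/L

0.2275 mol/L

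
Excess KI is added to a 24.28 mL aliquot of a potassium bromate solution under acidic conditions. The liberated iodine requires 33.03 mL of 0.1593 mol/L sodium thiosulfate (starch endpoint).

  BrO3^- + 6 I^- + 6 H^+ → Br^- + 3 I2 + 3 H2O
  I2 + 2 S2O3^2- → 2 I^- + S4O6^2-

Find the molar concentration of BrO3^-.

n(S2O3^2-) = 0.03303 × 0.1593 = 5.262 × 10^-3 mol
n(I2) = n(S2O3^2-)/2 = 2.631 × 10^-3 mol
From the 1:3 ratio, n(BrO3^-) in the aliquot = 1/3 × 2.631 × 10^-3 = 8.769 × 10^-4 mol
[BrO3^-] = 8.769 × 10^-4 / 0.02428 = 0.03612 mol/L

0.03612 mol/L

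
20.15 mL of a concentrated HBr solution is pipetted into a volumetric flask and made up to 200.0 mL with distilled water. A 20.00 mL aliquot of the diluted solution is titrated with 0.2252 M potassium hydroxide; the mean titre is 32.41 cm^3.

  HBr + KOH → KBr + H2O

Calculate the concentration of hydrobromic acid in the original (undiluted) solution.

3.622 M

n(KOH) = 0.03241 × 0.2252 = 7.299 × 10^-3 mol
n(HBr) in the aliquot = 7.299 × 10^-3 mol (1:1 ratio)
[HBr]_dilute = 7.299 × 10^-3 / 0.02000 = 0.3649 mol/L
Dilution factor = 200.0 / 20.15 = 9.926
[HBr]_stock = 0.3649 × 9.926 = 3.622 mol/L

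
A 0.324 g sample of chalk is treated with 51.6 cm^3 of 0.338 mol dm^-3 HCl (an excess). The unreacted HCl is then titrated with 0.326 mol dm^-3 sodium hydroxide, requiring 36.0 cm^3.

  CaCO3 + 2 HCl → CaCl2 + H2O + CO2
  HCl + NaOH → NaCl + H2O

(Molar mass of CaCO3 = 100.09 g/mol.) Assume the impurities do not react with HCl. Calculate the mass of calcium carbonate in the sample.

0.285 g

n(HCl) added = 0.0516 × 0.338 = 0.0174 mol
n(NaOH) used in back-titration = 0.0360 × 0.326 = 0.0117 mol
n(HCl) left over = 0.0117 mol (1:1 ratio)
n(HCl) consumed by analyte = 0.0174 − 0.0117 = 5.70 × 10^-3 mol
From the 1:2 ratio, n(CaCO3) = 1/2 × 5.70 × 10^-3 = 2.85 × 10^-3 mol
mass of CaCO3 = 2.85 × 10^-3 × 100.09 = 0.285 g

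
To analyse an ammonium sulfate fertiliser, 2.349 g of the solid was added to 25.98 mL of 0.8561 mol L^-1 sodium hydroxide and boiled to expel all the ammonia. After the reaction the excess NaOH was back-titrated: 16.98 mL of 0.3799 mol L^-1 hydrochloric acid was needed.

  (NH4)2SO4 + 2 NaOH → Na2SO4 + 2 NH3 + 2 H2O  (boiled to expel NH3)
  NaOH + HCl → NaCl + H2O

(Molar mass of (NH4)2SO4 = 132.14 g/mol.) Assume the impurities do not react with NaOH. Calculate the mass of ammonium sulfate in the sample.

1.043 g

n(NaOH) added = 0.02598 × 0.8561 = 0.02224 mol
n(HCl) used in back-titration = 0.01698 × 0.3799 = 6.451 × 10^-3 mol
n(NaOH) left over = 6.451 × 10^-3 mol (1:1 ratio)
n(NaOH) consumed by analyte = 0.02224 − 6.451 × 10^-3 = 0.01579 mol
From the 1:2 ratio, n((NH4)2SO4) = 1/2 × 0.01579 = 7.895 × 10^-3 mol
mass of (NH4)2SO4 = 7.895 × 10^-3 × 132.14 = 1.043 g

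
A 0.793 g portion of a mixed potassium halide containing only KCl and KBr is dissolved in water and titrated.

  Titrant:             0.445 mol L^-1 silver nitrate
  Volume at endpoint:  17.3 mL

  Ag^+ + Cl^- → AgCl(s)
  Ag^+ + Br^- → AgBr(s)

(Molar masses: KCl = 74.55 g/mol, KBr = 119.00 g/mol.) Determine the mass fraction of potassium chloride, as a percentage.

26.0 %

n(AgNO3) = 0.0173 × 0.445 = 7.70 × 10^-3 mol
Let x = n(KCl), y = n(KBr).
Titrant: 1x + 1y = 7.70 × 10^-3;  mass: 74.55x + 119.00y = 0.793
Solving, x = 2.77 × 10^-3 mol, y = 4.93 × 10^-3 mol
mass of KCl = 2.77 × 10^-3 × 74.55 = 0.206 g
% KCl = 0.206 / 0.793 × 100 = 26.0 %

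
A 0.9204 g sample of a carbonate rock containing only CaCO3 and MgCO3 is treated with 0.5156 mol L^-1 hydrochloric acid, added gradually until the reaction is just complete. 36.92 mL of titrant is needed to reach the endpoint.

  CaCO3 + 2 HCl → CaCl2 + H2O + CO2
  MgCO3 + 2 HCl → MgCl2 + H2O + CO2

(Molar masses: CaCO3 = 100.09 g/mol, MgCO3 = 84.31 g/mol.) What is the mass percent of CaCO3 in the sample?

81.28 %

n(HCl) = 0.03692 × 0.5156 = 0.01904 mol
Let x = n(CaCO3), y = n(MgCO3).
Titrant: 2x + 2y = 0.01904;  mass: 100.09x + 84.31y = 0.9204
Solving, x = 7.474 × 10^-3 mol, y = 2.044 × 10^-3 mol
mass of CaCO3 = 7.474 × 10^-3 × 100.09 = 0.7481 g
% CaCO3 = 0.7481 / 0.9204 × 100 = 81.28 %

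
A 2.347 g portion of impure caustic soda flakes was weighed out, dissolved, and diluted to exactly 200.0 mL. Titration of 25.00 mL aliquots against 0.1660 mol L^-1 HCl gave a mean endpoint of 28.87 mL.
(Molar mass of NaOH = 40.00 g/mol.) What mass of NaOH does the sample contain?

1.534 g

NaOH + HCl → NaCl + H2O
n(HCl) per titration = 0.02887 × 0.1660 = 4.792 × 10^-3 mol
n(NaOH) in each aliquot = 4.792 × 10^-3 mol (1:1 ratio)
n(NaOH) in the whole flask = 4.792 × 10^-3 × 200.0/25.00 = 0.03834 mol
mass of NaOH = 0.03834 × 40.00 = 1.534 g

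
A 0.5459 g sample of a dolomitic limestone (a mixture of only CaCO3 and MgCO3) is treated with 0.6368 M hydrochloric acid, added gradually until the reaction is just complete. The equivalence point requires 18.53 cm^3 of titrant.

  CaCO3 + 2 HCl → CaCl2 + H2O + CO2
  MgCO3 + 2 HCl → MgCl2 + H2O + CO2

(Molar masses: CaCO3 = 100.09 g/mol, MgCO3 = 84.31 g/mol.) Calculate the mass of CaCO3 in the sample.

0.3075 g

n(HCl) = 0.01853 × 0.6368 = 0.01180 mol
Let x = n(CaCO3), y = n(MgCO3).
Titrant: 2x + 2y = 0.01180;  mass: 100.09x + 84.31y = 0.5459
Solving, x = 3.072 × 10^-3 mol, y = 2.828 × 10^-3 mol
mass of CaCO3 = 3.072 × 10^-3 × 100.09 = 0.3075 g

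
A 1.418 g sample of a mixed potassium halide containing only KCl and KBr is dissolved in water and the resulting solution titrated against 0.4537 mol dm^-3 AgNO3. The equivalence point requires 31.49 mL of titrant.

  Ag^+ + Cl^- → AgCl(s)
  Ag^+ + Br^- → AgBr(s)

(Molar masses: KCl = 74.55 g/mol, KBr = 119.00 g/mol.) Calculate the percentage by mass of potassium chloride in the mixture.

n(AgNO3) = 0.03149 × 0.4537 = 0.01429 mol
Let x = n(KCl), y = n(KBr).
Titrant: 1x + 1y = 0.01429;  mass: 74.55x + 119.00y = 1.418
Solving, x = 6.348 × 10^-3 mol, y = 7.939 × 10^-3 mol
mass of KCl = 6.348 × 10^-3 × 74.55 = 0.4732 g
% KCl = 0.4732 / 1.418 × 100 = 33.37 %

33.37 %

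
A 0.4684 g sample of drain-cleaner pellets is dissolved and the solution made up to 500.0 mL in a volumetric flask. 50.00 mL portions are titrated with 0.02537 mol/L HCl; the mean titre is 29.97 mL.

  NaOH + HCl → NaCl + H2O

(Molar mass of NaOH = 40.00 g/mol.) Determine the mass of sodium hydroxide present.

0.3041 g

n(HCl) per titration = 0.02997 × 0.02537 = 7.603 × 10^-4 mol
n(NaOH) in each aliquot = 7.603 × 10^-4 mol (1:1 ratio)
n(NaOH) in the whole flask = 7.603 × 10^-4 × 500.0/50.00 = 7.603 × 10^-3 mol
mass of NaOH = 7.603 × 10^-3 × 40.00 = 0.3041 g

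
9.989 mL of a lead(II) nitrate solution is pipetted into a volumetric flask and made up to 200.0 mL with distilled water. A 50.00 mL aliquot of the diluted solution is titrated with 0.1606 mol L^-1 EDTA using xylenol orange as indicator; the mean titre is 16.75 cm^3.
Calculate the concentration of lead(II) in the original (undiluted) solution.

1.077 mol/L

Pb^2+ + EDTA^4- → [Pb(EDTA)]^2-
n(EDTA) = 0.01675 × 0.1606 = 2.690 × 10^-3 mol
n(Pb2+) in the aliquot = 2.690 × 10^-3 mol (1:1 ratio)
[Pb2+]_dilute = 2.690 × 10^-3 / 0.05000 = 0.05380 mol/L
Dilution factor = 200.0 / 9.989 = 20.02
[Pb2+]_stock = 0.05380 × 20.02 = 1.077 mol/L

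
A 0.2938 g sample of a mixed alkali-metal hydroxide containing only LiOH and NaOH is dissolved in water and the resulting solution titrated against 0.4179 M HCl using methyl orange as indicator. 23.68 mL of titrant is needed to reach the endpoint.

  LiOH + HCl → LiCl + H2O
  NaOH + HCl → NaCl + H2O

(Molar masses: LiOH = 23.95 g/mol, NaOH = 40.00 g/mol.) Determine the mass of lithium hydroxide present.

0.1523 g

n(HCl) = 0.02368 × 0.4179 = 9.896 × 10^-3 mol
Let x = n(LiOH), y = n(NaOH).
Titrant: 1x + 1y = 9.896 × 10^-3;  mass: 23.95x + 40.00y = 0.2938
Solving, x = 6.357 × 10^-3 mol, y = 3.539 × 10^-3 mol
mass of LiOH = 6.357 × 10^-3 × 23.95 = 0.1523 g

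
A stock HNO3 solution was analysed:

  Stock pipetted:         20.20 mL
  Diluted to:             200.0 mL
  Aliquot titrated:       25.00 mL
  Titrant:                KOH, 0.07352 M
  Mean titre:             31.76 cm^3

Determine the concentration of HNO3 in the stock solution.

HNO3 + KOH → KNO3 + H2O
n(KOH) = 0.03176 × 0.07352 = 2.335 × 10^-3 mol
n(HNO3) in the aliquot = 2.335 × 10^-3 mol (1:1 ratio)
[HNO3]_dilute = 2.335 × 10^-3 / 0.02500 = 0.09340 mol/L
Dilution factor = 200.0 / 20.20 = 9.901
[HNO3]_stock = 0.09340 × 9.901 = 0.9248 mol/L

0.9248 M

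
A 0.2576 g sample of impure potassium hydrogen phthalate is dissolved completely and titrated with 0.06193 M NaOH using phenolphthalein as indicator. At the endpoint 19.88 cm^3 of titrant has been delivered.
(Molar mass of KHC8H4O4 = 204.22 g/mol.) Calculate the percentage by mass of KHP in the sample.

KHC8H4O4 + NaOH → KNaC8H4O4 + H2O
n(NaOH) = 0.01988 L × 0.06193 mol/L = 1.231 × 10^-3 mol
n(KHC8H4O4) = 1.231 × 10^-3 mol (1:1 ratio)
mass of KHC8H4O4 = 1.231 × 10^-3 × 204.22 g/mol = 0.2514 g
% KHC8H4O4 = 0.2514 / 0.2576 × 100 = 97.60 %

97.60 %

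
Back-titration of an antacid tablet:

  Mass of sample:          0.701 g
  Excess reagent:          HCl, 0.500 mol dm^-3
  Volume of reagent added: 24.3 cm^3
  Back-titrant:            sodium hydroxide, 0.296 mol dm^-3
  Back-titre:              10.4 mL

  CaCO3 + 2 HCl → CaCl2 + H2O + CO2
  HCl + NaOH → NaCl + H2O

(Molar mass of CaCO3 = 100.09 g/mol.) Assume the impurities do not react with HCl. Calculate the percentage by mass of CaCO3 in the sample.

n(HCl) added = 0.0243 × 0.500 = 0.0122 mol
n(NaOH) used in back-titration = 0.0104 × 0.296 = 3.08 × 10^-3 mol
n(HCl) left over = 3.08 × 10^-3 mol (1:1 ratio)
n(HCl) consumed by analyte = 0.0122 − 3.08 × 10^-3 = 9.07 × 10^-3 mol
From the 1:2 ratio, n(CaCO3) = 1/2 × 9.07 × 10^-3 = 4.54 × 10^-3 mol
mass of CaCO3 = 4.54 × 10^-3 × 100.09 = 0.454 g
% CaCO3 = 0.454 / 0.701 × 100 = 64.8 %

64.8 %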